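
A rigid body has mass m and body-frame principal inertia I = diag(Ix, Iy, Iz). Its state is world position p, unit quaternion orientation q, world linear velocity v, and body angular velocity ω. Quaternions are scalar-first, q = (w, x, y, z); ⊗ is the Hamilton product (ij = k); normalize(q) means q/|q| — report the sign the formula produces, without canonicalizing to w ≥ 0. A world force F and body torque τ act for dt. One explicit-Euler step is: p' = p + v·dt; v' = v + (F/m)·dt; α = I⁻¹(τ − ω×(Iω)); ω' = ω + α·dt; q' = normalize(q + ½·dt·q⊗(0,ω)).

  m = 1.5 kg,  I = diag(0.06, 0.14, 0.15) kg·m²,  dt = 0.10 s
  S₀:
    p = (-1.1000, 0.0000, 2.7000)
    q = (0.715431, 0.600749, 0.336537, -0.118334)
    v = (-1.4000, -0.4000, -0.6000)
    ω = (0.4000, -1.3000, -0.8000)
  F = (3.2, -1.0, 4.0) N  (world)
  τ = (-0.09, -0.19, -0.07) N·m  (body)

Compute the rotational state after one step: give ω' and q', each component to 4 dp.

ω' = (0.2327, -1.4563, -0.8189)
q' = (0.7183, 0.5921, 0.3107, -0.1921)

precession coupling ω×(Iω) = (0.0104, 0.0288, -0.0416)
(τ − ω×Iω)/I = (-1.6733, -1.5629, -0.1893)
new body rate ω' = (0.2327, -1.4563, -0.8189)
2q̇ = q⊗(0,ω) = (0.1025313, -0.1368914, -0.4967947, -1.4879333)
q' = normalize(q + ½dt·q⊗(0,ω)) = (0.7183, 0.5921, 0.3107, -0.1921)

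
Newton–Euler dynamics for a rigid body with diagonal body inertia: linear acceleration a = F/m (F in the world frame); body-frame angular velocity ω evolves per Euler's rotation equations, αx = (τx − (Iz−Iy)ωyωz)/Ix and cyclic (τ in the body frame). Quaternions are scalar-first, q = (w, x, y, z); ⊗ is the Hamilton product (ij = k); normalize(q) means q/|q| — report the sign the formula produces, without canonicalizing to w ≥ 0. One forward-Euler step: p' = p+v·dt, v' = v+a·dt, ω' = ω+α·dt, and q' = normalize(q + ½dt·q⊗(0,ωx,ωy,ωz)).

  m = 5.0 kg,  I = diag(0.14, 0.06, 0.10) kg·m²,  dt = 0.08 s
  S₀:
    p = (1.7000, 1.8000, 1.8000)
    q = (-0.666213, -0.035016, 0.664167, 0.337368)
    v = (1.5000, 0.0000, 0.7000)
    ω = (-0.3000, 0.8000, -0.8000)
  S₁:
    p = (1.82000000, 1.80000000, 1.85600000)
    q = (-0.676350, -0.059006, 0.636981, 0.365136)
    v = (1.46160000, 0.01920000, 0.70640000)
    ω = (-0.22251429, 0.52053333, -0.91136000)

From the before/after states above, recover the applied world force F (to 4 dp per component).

F = (-2.4000, 1.2000, 0.4000)

v₁ − v₀ = (-0.03840000, 0.01920000, 0.00640000)
m·(v₁−v₀)/dt = (-2.4000, 1.2000, 0.4000)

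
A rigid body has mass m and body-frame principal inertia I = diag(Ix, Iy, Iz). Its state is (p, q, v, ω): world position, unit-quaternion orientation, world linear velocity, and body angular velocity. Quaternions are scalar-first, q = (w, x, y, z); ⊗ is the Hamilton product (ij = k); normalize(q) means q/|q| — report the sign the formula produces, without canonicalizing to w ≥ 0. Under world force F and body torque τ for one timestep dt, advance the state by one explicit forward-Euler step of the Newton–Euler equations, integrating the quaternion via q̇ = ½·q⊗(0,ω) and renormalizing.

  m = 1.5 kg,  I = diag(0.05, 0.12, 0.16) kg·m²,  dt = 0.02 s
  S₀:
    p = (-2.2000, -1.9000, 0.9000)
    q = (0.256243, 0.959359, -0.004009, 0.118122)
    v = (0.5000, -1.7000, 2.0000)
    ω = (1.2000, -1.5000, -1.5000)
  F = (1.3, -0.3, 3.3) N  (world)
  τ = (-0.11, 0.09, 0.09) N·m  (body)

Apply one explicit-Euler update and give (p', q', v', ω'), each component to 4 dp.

a = F/m = (0.8667, -0.2000, 2.2000)
p' = p + v·dt = (-2.1900, -1.9340, 0.9400)
v' = v + a·dt = (0.5173, -1.7040, 2.0440)
α = I⁻¹(τ − ω×Iω) = (-4.0000, -0.9000, 1.3500)
new body rate ω' = (1.1200, -1.5180, -1.4730)
Hamilton product q⊗(0,ω) = (-0.9800613, 0.4906881, 1.1964204, -1.8185922)
q + ½dt·q⊗(0,ω), renormalized = (0.2464, 0.9640, 0.0080, 0.0999)

p' = (-2.1900, -1.9340, 0.9400)
q' = (0.2464, 0.9640, 0.0080, 0.0999)
v' = (0.5173, -1.7040, 2.0440)
ω' = (1.1200, -1.5180, -1.4730)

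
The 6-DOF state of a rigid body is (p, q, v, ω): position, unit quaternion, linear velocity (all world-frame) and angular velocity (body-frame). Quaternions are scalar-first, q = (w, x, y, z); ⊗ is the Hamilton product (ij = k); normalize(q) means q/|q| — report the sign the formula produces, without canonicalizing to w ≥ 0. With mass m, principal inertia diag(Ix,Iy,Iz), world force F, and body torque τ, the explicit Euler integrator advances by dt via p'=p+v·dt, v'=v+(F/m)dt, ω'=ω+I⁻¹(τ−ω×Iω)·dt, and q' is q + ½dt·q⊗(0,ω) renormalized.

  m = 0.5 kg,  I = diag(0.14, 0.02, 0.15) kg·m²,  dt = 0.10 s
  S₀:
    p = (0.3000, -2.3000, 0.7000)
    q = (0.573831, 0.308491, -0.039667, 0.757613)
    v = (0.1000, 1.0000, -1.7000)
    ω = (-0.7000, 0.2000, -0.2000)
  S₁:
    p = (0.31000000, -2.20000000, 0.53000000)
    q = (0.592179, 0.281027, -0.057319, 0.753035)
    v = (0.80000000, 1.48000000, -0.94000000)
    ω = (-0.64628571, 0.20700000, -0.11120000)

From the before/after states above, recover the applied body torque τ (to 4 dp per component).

ω₁ − ω₀ = (0.05371429, 0.00700000, 0.08880000)
applied torque τ = (0.0700, 0.0000, 0.1500)

τ = (0.0700, 0.0000, 0.1500)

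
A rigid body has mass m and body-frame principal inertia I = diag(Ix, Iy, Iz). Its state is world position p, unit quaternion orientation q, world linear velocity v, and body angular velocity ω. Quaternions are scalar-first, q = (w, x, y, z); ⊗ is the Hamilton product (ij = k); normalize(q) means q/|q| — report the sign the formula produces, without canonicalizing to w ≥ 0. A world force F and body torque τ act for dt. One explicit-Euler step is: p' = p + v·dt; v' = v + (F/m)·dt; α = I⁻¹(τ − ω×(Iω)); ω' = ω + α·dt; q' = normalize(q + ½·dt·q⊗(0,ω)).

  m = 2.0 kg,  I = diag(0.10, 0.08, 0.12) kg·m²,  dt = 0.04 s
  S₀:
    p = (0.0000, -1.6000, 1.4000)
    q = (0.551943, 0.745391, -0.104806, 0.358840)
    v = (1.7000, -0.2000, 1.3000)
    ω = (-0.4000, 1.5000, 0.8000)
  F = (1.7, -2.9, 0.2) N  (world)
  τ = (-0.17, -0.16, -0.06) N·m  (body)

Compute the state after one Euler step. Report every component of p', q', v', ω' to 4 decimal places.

a = (0.8500, -1.4500, 0.1000)
p' = p + v·dt = (0.0680, -1.6080, 1.4520)
new velocity v' = (1.7340, -0.2580, 1.3040)
angular accel α = (-2.1800, -2.0800, -0.6000)
new body rate ω' = (-0.4872, 1.4168, 0.7760)
q⊗(0,ω) = (0.1682934, -0.8428820, 0.0880657, 1.5177185)
q' = normalize(q + ½dt·q⊗(0,ω)) = (0.5550, 0.7281, -0.1030, 0.3890)

p' = (0.0680, -1.6080, 1.4520)
q' = (0.5550, 0.7281, -0.1030, 0.3890)
v' = (1.7340, -0.2580, 1.3040)
ω' = (-0.4872, 1.4168, 0.7760)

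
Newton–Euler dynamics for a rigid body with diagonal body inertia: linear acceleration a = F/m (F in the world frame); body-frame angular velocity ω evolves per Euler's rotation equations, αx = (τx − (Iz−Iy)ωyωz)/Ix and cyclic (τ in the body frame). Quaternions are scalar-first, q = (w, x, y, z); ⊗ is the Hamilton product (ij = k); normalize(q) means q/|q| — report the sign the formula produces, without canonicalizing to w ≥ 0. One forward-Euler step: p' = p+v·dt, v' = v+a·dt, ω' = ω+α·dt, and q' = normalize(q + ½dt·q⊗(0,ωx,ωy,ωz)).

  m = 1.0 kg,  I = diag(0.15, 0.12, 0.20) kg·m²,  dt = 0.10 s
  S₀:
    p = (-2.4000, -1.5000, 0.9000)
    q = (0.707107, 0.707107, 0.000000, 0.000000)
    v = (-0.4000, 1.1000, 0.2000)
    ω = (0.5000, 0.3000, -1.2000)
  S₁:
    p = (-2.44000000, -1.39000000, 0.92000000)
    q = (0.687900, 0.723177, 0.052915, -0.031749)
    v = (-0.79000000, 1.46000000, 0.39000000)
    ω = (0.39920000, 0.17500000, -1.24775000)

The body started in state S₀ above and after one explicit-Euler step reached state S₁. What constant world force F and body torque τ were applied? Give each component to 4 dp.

F = (-3.9000, 3.6000, 1.9000)
τ = (-0.1800, -0.1200, -0.1000)

velocity change Δv = (-0.39000000, 0.36000000, 0.19000000)
m·(v₁−v₀)/dt = (-3.9000, 3.6000, 1.9000)
ω₁ − ω₀ = (-0.10080000, -0.12500000, -0.04775000)
precession coupling = (-0.0288, 0.0300, -0.0045)
applied torque τ = (-0.1800, -0.1200, -0.1000)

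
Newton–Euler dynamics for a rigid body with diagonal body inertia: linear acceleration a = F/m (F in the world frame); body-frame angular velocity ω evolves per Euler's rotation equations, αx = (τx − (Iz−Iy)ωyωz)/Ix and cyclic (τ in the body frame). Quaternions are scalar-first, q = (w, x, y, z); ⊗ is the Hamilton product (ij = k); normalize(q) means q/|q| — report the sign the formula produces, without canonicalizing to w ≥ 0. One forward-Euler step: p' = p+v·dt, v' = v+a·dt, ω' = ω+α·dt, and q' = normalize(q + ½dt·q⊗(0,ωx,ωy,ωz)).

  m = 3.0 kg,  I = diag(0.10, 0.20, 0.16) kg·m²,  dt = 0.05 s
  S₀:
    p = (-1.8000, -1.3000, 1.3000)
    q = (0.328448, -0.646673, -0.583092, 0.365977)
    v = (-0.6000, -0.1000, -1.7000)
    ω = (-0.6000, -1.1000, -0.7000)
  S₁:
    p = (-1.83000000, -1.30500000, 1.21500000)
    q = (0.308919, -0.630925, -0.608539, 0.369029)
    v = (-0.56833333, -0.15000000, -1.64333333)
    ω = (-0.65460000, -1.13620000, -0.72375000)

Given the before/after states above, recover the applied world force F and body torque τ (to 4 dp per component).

F = (1.9000, -3.0000, 3.4000)
τ = (-0.1400, -0.1700, -0.0100)

ω₁ − ω₀ = (-0.05460000, -0.03620000, -0.02375000)
τ = I·(Δω/dt) + ω₀×(Iω₀) = (-0.1400, -0.1700, -0.0100)
velocity change Δv = (0.03166667, -0.05000000, 0.05666667)
F = m·Δv/dt = (1.9000, -3.0000, 3.4000)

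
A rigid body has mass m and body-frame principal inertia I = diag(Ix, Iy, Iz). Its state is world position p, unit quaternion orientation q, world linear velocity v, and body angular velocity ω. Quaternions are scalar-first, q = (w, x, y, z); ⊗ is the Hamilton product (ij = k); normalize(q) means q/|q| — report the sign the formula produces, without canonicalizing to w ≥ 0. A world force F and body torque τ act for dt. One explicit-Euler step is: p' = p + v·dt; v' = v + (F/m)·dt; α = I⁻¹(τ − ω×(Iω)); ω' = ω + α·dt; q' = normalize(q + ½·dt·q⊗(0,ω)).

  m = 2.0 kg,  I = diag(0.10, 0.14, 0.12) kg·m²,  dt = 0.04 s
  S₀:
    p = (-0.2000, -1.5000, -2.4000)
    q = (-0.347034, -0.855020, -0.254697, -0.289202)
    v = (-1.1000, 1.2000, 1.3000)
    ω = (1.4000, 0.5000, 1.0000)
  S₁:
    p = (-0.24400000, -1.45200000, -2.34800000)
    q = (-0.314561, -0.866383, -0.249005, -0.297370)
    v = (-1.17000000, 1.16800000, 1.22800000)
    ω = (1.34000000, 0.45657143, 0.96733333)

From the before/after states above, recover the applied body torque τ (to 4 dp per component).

ω₁ − ω₀ = (-0.06000000, -0.04342857, -0.03266667)
precession coupling = (-0.0100, -0.0280, 0.0280)
applied torque τ = (-0.1600, -0.1800, -0.0700)

τ = (-0.1600, -0.1800, -0.0700)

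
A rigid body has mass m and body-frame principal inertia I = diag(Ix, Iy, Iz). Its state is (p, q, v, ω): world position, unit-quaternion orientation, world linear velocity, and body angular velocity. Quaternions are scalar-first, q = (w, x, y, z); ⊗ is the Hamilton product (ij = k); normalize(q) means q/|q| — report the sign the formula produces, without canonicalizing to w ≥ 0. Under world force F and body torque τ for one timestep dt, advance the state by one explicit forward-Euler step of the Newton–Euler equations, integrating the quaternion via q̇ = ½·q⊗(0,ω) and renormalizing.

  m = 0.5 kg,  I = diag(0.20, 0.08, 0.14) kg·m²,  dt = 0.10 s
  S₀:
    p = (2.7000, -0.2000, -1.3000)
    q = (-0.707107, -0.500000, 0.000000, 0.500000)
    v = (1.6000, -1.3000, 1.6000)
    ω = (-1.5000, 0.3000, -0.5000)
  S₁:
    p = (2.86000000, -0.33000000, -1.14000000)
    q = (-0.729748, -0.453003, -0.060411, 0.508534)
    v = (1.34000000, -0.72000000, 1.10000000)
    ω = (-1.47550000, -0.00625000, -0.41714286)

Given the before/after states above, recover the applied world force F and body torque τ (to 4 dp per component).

F = (-1.3000, 2.9000, -2.5000)
τ = (0.0400, -0.2000, 0.1700)

rate change Δω = (0.02450000, -0.30625000, 0.08285714)
τ = I·(Δω/dt) + ω₀×(Iω₀) = (0.0400, -0.2000, 0.1700)
velocity change Δv = (-0.26000000, 0.58000000, -0.50000000)
applied force F = (-1.3000, 2.9000, -2.5000)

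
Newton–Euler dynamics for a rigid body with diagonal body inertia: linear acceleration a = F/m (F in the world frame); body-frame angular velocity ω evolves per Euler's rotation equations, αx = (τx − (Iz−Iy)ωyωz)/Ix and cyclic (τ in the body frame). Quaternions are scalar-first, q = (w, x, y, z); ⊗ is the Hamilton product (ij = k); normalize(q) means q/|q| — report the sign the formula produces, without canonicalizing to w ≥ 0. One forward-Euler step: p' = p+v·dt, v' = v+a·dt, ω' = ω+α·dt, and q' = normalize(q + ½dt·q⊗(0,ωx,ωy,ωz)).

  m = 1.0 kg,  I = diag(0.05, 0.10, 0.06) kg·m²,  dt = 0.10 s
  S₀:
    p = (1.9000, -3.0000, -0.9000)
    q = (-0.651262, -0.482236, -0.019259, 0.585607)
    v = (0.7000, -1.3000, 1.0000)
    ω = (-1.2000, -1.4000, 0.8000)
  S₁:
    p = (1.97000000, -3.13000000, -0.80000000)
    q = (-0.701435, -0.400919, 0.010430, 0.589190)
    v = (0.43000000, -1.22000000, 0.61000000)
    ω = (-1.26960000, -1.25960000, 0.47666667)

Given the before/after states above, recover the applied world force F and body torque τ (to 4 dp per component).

F = (-2.7000, 0.8000, -3.9000)
τ = (0.0100, 0.1500, -0.1100)

Δv = v₁−v₀ = (-0.27000000, 0.08000000, -0.39000000)
F = m·Δv/dt = (-2.7000, 0.8000, -3.9000)
rate change Δω = (-0.06960000, 0.14040000, -0.32333333)
τ = I·(Δω/dt) + ω₀×(Iω₀) = (0.0100, 0.1500, -0.1100)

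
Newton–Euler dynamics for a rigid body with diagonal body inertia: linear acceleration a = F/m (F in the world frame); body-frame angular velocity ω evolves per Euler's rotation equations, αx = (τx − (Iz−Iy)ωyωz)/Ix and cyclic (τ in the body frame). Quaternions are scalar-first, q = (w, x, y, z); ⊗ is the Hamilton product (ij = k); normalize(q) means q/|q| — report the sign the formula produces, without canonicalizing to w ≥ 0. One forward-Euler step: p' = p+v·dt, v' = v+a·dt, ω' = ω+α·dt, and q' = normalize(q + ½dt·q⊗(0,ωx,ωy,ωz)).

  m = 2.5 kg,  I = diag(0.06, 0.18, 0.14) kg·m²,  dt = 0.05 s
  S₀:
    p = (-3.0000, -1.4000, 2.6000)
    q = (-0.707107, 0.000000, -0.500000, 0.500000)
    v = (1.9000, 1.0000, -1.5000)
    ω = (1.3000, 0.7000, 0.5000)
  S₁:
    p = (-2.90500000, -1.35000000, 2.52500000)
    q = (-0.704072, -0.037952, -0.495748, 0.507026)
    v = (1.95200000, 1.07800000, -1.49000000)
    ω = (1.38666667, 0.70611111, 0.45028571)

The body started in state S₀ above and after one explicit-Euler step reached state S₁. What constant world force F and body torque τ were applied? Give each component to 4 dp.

Δω = ω₁−ω₀ = (0.08666667, 0.00611111, -0.04971429)
precession coupling = (-0.0140, -0.0520, 0.1092)
applied torque τ = (0.0900, -0.0300, -0.0300)
velocity change Δv = (0.05200000, 0.07800000, 0.01000000)
F = m·Δv/dt = (2.6000, 3.9000, 0.5000)

F = (2.6000, 3.9000, 0.5000)
τ = (0.0900, -0.0300, -0.0300)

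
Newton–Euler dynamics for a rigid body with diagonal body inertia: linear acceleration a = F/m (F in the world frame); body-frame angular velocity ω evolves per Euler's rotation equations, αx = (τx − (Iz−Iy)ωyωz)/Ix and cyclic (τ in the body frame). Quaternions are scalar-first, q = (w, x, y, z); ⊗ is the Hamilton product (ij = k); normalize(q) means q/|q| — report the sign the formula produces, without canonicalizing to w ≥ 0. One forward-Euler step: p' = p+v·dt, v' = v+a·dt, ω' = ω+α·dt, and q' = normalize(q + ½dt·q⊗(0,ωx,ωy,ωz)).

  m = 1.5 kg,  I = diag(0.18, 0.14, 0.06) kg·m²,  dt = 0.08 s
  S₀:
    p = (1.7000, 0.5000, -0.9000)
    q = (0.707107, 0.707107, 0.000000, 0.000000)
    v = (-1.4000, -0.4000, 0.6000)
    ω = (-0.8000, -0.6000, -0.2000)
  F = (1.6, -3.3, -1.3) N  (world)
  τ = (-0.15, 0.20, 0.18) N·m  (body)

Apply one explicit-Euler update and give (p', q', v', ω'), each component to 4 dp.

(τ − ω×Iω)/I = (-0.7800, 1.2914, 3.3200)
ω' = ω + α·dt = (-0.8624, -0.4967, 0.0656)
q⊗(0,ω) = (0.5656856, -0.5656856, -0.2828428, -0.5656856)
q' = normalize(q + ½dt·q⊗(0,ω)) = (0.7291, 0.6839, -0.0113, -0.0226)
linear accel F/m = (1.0667, -2.2000, -0.8667)
new position p' = (1.5880, 0.4680, -0.8520)
new velocity v' = (-1.3147, -0.5760, 0.5307)

p' = (1.5880, 0.4680, -0.8520)
q' = (0.7291, 0.6839, -0.0113, -0.0226)
v' = (-1.3147, -0.5760, 0.5307)
ω' = (-0.8624, -0.4967, 0.0656)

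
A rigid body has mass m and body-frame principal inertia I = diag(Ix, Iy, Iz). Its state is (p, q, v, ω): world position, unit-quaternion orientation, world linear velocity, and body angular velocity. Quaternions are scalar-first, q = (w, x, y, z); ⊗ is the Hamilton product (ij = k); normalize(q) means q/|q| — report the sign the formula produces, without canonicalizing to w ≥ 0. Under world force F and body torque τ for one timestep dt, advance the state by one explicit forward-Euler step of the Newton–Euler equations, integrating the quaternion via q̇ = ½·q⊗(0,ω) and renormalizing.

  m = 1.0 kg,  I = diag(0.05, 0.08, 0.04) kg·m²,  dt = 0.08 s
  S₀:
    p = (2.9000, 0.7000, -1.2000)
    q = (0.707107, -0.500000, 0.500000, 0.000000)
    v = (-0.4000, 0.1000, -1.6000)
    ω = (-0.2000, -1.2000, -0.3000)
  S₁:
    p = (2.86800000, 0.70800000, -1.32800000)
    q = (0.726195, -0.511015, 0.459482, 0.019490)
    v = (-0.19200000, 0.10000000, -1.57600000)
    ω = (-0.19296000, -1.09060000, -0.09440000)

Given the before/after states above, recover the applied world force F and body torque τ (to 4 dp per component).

Δv = v₁−v₀ = (0.20800000, 0.00000000, 0.02400000)
F = m·Δv/dt = (2.6000, 0.0000, 0.3000)
ω₁ − ω₀ = (0.00704000, 0.10940000, 0.20560000)
gyro term ω₀×Iω₀ = (-0.0144, 0.0006, 0.0072)
I·α + gyro = (-0.0100, 0.1100, 0.1100)

F = (2.6000, 0.0000, 0.3000)
τ = (-0.0100, 0.1100, 0.1100)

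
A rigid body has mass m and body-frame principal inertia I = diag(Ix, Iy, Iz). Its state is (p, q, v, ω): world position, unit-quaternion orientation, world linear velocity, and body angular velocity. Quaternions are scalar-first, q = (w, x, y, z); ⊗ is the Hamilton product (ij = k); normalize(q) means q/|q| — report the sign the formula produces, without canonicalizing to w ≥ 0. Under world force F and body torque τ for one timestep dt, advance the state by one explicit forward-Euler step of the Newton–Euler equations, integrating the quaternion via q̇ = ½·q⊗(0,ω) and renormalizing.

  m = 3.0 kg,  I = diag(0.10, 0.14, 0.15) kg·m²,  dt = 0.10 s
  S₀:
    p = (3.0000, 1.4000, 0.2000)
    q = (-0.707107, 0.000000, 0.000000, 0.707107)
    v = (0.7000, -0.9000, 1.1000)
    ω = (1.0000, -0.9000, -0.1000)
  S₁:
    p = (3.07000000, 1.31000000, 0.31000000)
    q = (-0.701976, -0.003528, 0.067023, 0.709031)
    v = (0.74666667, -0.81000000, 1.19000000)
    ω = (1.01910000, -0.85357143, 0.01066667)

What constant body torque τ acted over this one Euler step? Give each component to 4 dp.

rate change Δω = (0.01910000, 0.04642857, 0.11066667)
I·α + gyro = (0.0200, 0.0700, 0.1300)

τ = (0.0200, 0.0700, 0.1300)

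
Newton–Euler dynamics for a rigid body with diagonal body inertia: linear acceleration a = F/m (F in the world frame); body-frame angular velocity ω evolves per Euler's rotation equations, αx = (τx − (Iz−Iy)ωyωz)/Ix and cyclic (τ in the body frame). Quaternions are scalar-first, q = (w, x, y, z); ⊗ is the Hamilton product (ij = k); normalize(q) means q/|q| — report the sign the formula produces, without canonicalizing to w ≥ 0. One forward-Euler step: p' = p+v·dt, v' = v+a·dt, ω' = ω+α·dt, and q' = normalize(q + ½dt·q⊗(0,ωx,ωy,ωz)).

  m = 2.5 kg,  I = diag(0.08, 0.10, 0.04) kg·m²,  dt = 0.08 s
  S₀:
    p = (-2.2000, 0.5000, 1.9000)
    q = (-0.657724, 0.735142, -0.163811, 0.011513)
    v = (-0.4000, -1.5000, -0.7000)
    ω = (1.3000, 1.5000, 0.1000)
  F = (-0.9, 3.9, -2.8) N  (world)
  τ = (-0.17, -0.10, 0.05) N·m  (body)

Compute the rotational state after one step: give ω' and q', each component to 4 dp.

ω' = (1.1390, 1.4158, 0.1220)
q' = (-0.6840, 0.6974, -0.2050, 0.0613)

α = I⁻¹(τ − ω×Iω) = (-2.0125, -1.0520, 0.2750)
new body rate ω' = (1.1390, 1.4158, 0.1220)
2q̇ = q⊗(0,ω) = (-0.7111194, -0.8886918, -1.0451333, 1.2498949)
q + ½dt·q⊗(0,ω), renormalized = (-0.6840, 0.6974, -0.2050, 0.0613)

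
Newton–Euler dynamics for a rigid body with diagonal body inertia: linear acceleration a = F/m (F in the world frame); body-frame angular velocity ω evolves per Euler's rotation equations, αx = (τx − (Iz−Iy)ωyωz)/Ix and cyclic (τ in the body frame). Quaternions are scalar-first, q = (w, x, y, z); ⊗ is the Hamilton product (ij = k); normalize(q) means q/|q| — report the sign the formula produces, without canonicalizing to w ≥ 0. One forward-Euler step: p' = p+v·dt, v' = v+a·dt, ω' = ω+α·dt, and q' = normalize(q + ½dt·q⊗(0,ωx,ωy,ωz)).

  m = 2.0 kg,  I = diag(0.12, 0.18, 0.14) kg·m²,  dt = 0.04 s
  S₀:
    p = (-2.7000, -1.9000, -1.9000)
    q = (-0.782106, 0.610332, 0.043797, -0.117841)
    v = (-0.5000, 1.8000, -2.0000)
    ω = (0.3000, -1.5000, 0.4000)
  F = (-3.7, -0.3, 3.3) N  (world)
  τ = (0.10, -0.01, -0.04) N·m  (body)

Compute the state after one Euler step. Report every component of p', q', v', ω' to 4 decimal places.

angular accel α = (0.6333, -0.0422, -0.0929)
ω + α·dt = (0.3253, -1.5017, 0.3963)
q⊗(0,ω) = (-0.0702677, -0.3938745, 0.8936739, -1.2414795)
updated quaternion q' = (-0.7831, 0.6022, 0.0616, -0.1426)
linear accel F/m = (-1.8500, -0.1500, 1.6500)
p' = p + v·dt = (-2.7200, -1.8280, -1.9800)
v + (F/m)dt = (-0.5740, 1.7940, -1.9340)

p' = (-2.7200, -1.8280, -1.9800)
q' = (-0.7831, 0.6022, 0.0616, -0.1426)
v' = (-0.5740, 1.7940, -1.9340)
ω' = (0.3253, -1.5017, 0.3963)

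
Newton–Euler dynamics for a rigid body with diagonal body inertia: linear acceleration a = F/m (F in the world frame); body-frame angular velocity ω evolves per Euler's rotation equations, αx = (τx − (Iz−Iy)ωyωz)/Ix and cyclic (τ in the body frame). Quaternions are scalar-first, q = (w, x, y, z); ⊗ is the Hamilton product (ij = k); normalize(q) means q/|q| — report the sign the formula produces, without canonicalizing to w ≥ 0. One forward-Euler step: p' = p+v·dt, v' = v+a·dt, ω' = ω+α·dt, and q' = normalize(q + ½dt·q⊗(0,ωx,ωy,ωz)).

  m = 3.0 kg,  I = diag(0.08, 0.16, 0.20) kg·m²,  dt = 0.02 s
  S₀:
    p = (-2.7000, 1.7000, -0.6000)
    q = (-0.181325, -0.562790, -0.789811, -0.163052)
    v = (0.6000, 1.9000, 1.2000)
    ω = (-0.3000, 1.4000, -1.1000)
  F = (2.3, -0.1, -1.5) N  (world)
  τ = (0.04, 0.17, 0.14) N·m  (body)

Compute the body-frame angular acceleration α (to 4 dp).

α = (1.2700, 1.3100, 0.8680)

precession coupling ω×(Iω) = (-0.0616, -0.0396, -0.0336)
(τ − ω×Iω)/I = (1.2700, 1.3100, 0.8680)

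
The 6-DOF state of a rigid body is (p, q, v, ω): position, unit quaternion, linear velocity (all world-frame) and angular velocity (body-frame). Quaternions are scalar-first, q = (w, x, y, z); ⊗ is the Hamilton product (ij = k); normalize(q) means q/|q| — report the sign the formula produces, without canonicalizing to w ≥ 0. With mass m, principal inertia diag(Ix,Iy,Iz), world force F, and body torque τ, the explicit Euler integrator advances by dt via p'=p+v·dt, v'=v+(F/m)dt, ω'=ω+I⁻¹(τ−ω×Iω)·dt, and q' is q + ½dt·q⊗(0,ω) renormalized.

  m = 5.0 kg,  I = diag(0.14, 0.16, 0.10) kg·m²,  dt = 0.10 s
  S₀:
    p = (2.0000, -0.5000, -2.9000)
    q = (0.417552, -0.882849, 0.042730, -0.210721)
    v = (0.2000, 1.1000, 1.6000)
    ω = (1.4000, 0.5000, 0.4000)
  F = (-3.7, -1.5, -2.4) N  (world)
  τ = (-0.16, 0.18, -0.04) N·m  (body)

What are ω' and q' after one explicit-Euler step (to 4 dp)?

ω' = (1.2943, 0.5985, 0.3460)
q' = (0.4811, -0.8450, 0.0559, -0.2268)

ω×(Iω) gyroscopic = (-0.0120, 0.0224, 0.0140)
angular accel α = (-1.0571, 0.9850, -0.5400)
new body rate ω' = (1.2943, 0.5985, 0.3460)
2q̇ = q⊗(0,ω) = (1.2989120, 0.7070253, 0.2669062, -0.3342257)
updated quaternion q' = (0.4811, -0.8450, 0.0559, -0.2268)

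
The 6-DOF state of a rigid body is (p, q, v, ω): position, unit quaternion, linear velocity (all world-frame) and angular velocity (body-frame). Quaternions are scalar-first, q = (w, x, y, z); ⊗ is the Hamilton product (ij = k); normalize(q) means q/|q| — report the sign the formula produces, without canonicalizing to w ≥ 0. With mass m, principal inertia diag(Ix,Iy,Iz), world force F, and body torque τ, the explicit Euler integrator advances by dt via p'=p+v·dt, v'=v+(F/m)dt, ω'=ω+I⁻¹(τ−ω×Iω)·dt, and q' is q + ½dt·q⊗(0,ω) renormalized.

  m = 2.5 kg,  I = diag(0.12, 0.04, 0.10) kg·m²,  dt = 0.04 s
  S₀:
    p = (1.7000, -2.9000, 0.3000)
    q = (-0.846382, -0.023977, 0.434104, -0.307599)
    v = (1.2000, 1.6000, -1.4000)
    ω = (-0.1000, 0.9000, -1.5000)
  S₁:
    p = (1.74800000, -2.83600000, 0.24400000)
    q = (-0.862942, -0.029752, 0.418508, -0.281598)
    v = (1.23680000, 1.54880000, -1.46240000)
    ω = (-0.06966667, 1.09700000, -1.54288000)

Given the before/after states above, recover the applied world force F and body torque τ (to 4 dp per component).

Δω = ω₁−ω₀ = (0.03033333, 0.19700000, -0.04288000)
gyro term ω₀×Iω₀ = (-0.0810, 0.0030, 0.0072)
I·α + gyro = (0.0100, 0.2000, -0.1000)
Δv = v₁−v₀ = (0.03680000, -0.05120000, -0.06240000)
F = m·Δv/dt = (2.3000, -3.2000, -3.9000)

F = (2.3000, -3.2000, -3.9000)
τ = (0.0100, 0.2000, -0.1000)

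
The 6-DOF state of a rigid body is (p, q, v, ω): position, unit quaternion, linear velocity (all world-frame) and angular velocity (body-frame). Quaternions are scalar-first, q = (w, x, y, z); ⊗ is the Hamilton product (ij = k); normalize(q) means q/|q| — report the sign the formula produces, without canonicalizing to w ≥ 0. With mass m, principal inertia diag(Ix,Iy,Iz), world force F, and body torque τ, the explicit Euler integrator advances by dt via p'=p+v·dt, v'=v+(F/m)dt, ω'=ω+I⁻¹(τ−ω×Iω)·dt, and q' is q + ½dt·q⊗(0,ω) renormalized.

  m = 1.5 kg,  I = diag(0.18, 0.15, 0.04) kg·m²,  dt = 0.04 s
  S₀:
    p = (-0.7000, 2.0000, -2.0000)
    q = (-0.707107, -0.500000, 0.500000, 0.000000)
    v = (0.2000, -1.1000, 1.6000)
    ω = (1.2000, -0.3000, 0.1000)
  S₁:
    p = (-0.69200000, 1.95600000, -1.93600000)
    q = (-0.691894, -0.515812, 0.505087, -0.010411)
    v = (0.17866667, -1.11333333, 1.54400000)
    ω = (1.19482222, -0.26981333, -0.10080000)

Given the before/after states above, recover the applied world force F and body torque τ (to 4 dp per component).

Δω = ω₁−ω₀ = (-0.00517778, 0.03018667, -0.20080000)
I·α + gyro = (-0.0200, 0.1300, -0.1900)
v₁ − v₀ = (-0.02133333, -0.01333333, -0.05600000)
m·(v₁−v₀)/dt = (-0.8000, -0.5000, -2.1000)

F = (-0.8000, -0.5000, -2.1000)
τ = (-0.0200, 0.1300, -0.1900)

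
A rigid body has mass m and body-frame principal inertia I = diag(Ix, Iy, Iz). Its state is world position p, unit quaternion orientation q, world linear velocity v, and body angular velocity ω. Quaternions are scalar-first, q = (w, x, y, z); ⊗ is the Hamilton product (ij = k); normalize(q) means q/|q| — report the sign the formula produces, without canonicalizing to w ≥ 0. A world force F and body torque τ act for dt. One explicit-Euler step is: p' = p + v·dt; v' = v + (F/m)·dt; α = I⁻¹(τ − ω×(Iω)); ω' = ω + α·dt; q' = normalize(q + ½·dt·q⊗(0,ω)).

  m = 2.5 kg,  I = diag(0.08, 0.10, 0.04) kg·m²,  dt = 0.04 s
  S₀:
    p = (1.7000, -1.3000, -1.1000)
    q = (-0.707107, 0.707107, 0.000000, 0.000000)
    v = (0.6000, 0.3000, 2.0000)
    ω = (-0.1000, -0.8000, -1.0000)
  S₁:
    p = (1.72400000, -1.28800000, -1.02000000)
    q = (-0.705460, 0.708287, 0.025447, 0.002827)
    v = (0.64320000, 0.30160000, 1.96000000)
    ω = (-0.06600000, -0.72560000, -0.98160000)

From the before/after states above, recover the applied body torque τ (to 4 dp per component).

τ = (0.0200, 0.1900, 0.0200)

Δω = ω₁−ω₀ = (0.03400000, 0.07440000, 0.01840000)
I·α + gyro = (0.0200, 0.1900, 0.0200)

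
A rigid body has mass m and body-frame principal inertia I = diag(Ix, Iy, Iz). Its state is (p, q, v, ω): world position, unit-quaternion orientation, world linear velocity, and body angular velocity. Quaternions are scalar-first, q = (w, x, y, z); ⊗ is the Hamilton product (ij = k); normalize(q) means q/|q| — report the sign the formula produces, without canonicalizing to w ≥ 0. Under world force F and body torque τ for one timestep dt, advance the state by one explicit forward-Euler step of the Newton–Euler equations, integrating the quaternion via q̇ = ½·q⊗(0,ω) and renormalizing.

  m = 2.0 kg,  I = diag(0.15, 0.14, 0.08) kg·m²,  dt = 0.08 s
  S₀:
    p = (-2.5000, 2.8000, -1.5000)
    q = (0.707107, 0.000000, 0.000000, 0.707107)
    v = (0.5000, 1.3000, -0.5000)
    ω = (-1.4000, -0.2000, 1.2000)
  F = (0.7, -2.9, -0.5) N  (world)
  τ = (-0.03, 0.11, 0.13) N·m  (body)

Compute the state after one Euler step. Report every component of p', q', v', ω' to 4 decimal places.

a = (0.3500, -1.4500, -0.2500)
p' = p + v·dt = (-2.4600, 2.9040, -1.5400)
v + (F/m)dt = (0.5280, 1.1840, -0.5200)
precession coupling ω×(Iω) = (0.0144, -0.1176, -0.0028)
(τ − ω×Iω)/I = (-0.2960, 1.6257, 1.6600)
ω' = ω + α·dt = (-1.4237, -0.0699, 1.3328)
Hamilton product q⊗(0,ω) = (-0.8485284, -0.8485284, -1.1313712, 0.8485284)
q' = normalize(q + ½dt·q⊗(0,ω)) = (0.6713, -0.0338, -0.0451, 0.7390)

p' = (-2.4600, 2.9040, -1.5400)
q' = (0.6713, -0.0338, -0.0451, 0.7390)
v' = (0.5280, 1.1840, -0.5200)
ω' = (-1.4237, -0.0699, 1.3328)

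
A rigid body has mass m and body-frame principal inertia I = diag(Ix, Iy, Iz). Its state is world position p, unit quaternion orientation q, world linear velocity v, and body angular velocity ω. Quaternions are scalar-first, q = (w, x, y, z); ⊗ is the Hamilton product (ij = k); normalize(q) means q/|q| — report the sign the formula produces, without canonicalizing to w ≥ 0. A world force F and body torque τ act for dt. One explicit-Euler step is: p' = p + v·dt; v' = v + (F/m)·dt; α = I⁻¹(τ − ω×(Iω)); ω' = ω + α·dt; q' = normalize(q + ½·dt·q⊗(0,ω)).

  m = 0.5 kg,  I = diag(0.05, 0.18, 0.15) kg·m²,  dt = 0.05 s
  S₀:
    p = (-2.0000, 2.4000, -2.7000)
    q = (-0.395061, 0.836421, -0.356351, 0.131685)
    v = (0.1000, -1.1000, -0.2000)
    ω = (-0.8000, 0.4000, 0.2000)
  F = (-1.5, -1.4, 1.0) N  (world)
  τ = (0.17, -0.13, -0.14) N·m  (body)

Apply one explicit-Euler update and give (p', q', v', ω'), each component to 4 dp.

p' = (-1.9950, 2.3450, -2.7100)
q' = (-0.3753, 0.8410, -0.3670, 0.1309)
v' = (-0.0500, -1.2400, -0.1000)
ω' = (-0.6276, 0.3594, 0.1672)

a = (-3.0000, -2.8000, 2.0000)
new position p' = (-1.9950, 2.3450, -2.7100)
v + (F/m)dt = (-0.0500, -1.2400, -0.1000)
(τ − ω×Iω)/I = (3.4480, -0.8111, -0.6560)
new body rate ω' = (-0.6276, 0.3594, 0.1672)
q⊗(0,ω) = (0.7853402, 0.1921046, -0.4306566, -0.0295246)
q' = normalize(q + ½dt·q⊗(0,ω)) = (-0.3753, 0.8410, -0.3670, 0.1309)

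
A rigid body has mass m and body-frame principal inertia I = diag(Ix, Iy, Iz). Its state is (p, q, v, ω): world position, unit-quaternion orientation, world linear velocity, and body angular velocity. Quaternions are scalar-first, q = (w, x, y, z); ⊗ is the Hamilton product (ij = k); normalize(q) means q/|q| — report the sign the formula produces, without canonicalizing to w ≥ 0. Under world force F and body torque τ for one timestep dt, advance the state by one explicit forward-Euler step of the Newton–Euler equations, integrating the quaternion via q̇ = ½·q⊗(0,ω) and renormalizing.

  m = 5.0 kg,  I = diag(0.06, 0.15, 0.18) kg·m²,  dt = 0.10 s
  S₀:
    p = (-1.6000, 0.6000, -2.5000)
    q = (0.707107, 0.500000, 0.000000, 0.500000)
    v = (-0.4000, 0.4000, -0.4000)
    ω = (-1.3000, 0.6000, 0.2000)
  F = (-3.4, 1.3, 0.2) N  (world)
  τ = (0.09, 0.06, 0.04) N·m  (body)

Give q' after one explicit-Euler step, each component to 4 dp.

q' = (0.7327, 0.4379, -0.0162, 0.5207)

Hamilton product q⊗(0,ω) = (0.5500000, -1.2192391, -0.3257358, 0.4414214)
q' = normalize(q + ½dt·q⊗(0,ω)) = (0.7327, 0.4379, -0.0162, 0.5207)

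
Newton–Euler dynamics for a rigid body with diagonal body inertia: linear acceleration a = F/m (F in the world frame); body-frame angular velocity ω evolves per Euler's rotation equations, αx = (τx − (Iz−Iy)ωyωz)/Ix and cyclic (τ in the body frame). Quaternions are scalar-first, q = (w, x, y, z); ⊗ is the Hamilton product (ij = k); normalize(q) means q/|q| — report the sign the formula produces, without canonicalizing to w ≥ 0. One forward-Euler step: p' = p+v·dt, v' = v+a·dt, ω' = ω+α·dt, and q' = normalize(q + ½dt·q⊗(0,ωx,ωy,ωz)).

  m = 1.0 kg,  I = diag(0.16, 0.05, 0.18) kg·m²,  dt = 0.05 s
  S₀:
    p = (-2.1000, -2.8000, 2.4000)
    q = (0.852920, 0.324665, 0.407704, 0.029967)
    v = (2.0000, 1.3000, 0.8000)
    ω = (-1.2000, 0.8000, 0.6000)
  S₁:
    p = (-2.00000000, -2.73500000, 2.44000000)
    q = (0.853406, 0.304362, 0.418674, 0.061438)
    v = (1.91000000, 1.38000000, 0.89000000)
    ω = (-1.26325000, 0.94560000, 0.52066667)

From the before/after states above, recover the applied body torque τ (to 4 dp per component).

τ = (-0.1400, 0.1600, -0.1800)

rate change Δω = (-0.06325000, 0.14560000, -0.07933333)
τ = I·(Δω/dt) + ω₀×(Iω₀) = (-0.1400, 0.1600, -0.1800)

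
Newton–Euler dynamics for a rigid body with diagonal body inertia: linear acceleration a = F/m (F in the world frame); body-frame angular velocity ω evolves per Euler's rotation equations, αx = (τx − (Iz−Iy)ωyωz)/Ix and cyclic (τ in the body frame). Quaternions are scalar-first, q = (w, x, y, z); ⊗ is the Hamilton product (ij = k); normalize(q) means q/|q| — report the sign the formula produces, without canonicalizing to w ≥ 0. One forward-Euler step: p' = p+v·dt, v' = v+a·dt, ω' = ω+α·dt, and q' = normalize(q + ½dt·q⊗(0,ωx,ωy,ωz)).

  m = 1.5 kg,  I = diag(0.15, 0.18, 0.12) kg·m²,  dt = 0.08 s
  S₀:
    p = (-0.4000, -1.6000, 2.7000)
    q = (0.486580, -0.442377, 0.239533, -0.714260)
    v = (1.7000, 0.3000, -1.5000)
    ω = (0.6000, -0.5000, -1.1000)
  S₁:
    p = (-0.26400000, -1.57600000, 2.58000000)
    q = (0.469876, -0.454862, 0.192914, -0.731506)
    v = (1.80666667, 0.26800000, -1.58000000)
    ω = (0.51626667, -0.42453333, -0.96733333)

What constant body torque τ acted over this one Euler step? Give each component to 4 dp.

τ = (-0.1900, 0.1500, 0.1900)

Δω = ω₁−ω₀ = (-0.08373333, 0.07546667, 0.13266667)
τ = I·(Δω/dt) + ω₀×(Iω₀) = (-0.1900, 0.1500, 0.1900)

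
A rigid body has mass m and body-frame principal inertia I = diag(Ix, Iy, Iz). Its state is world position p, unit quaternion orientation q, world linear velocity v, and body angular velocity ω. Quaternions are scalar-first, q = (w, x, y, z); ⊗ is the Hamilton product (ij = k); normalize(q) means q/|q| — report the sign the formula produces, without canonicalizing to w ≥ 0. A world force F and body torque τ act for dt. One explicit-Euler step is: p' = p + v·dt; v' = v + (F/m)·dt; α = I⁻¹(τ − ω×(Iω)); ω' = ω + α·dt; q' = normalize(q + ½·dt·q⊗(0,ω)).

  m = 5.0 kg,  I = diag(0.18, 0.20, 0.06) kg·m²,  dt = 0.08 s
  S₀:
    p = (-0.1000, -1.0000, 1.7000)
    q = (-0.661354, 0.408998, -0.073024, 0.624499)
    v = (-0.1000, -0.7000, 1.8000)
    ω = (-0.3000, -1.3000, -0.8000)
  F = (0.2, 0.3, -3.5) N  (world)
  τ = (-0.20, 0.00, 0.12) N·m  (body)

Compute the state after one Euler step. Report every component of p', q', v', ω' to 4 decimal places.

precession coupling ω×(Iω) = (-0.1456, 0.0288, 0.0078)
(τ − ω×Iω)/I = (-0.3022, -0.1440, 1.8700)
ω + α·dt = (-0.3242, -1.3115, -0.6504)
q⊗(0,ω) = (0.5273674, 1.0686741, 0.9996089, -0.0245214)
q + ½dt·q⊗(0,ω), renormalized = (-0.6390, 0.4509, -0.0330, 0.6223)
p + v·dt = (-0.1080, -1.0560, 1.8440)
new velocity v' = (-0.0968, -0.6952, 1.7440)

p' = (-0.1080, -1.0560, 1.8440)
q' = (-0.6390, 0.4509, -0.0330, 0.6223)
v' = (-0.0968, -0.6952, 1.7440)
ω' = (-0.3242, -1.3115, -0.6504)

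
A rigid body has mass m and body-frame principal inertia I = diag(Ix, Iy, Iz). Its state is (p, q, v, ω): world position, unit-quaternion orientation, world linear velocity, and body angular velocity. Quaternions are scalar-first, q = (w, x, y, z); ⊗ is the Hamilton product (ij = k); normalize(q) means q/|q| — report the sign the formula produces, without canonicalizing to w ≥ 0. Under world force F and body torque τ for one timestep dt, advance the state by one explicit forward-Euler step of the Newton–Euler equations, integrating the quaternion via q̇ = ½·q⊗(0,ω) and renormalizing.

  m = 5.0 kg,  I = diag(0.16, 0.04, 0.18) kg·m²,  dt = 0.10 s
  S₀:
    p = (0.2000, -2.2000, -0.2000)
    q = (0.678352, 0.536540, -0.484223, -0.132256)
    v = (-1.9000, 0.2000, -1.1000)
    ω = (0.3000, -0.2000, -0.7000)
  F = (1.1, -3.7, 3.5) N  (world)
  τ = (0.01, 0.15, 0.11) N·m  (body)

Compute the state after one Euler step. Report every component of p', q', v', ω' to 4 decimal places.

p' = (0.0100, -2.1800, -0.3100)
q' = (0.6603, 0.5619, -0.4738, -0.1540)
v' = (-1.8780, 0.1260, -1.0300)
ω' = (0.2940, 0.1645, -0.6429)

a = F/m = (0.2200, -0.7400, 0.7000)
new position p' = (0.0100, -2.1800, -0.3100)
new velocity v' = (-1.8780, 0.1260, -1.0300)
gyro term ω×Iω = (0.0196, 0.0042, 0.0072)
α = I⁻¹(τ − ω×Iω) = (-0.0600, 3.6450, 0.5711)
ω + α·dt = (0.2940, 0.1645, -0.6429)
q⊗(0,ω) = (-0.3503858, 0.5160105, 0.2002308, -0.4368875)
q + ½dt·q⊗(0,ω), renormalized = (0.6603, 0.5619, -0.4738, -0.1540)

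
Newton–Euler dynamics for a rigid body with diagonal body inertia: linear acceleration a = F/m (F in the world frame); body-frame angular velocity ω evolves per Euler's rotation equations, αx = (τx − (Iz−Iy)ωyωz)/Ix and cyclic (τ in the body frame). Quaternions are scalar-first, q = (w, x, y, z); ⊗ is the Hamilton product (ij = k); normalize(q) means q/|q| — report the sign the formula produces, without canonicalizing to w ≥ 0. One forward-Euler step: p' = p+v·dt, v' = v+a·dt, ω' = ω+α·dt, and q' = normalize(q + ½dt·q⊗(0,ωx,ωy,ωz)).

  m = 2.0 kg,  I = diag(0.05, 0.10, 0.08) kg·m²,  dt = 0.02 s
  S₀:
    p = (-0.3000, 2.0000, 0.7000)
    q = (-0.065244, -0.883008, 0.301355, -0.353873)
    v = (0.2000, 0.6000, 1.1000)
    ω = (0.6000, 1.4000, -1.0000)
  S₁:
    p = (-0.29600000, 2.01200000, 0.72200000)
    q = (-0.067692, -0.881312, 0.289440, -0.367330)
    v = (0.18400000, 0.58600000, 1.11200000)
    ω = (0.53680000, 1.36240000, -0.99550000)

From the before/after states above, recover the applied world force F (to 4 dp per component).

F = (-1.6000, -1.4000, 1.2000)

v₁ − v₀ = (-0.01600000, -0.01400000, 0.01200000)
m·(v₁−v₀)/dt = (-1.6000, -1.4000, 1.2000)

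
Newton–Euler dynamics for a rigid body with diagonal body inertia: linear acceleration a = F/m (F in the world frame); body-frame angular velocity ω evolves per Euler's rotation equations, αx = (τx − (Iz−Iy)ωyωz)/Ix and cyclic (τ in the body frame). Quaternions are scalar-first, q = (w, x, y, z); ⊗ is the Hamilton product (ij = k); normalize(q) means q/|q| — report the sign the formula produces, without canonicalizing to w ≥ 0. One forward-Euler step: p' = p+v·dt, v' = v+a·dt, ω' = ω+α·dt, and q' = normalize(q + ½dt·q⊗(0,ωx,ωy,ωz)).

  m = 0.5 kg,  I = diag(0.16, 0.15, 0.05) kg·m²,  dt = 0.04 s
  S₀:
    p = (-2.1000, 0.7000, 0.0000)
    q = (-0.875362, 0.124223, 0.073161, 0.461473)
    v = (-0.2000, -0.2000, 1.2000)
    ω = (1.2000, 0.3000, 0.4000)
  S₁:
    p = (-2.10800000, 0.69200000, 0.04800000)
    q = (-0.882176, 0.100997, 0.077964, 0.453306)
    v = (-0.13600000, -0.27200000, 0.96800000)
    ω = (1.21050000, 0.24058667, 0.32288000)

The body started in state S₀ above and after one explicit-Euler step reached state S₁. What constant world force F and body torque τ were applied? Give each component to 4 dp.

Δv = v₁−v₀ = (0.06400000, -0.07200000, -0.23200000)
m·(v₁−v₀)/dt = (0.8000, -0.9000, -2.9000)
Δω = ω₁−ω₀ = (0.01050000, -0.05941333, -0.07712000)
applied torque τ = (0.0300, -0.1700, -0.1000)

F = (0.8000, -0.9000, -2.9000)
τ = (0.0300, -0.1700, -0.1000)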